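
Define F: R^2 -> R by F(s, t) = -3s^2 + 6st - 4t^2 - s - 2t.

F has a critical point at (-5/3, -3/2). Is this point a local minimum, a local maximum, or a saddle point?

The Hessian of F is constant: H = [[-6, 6], [6, -8]].
det(H) = (-6)·(-8) − 6² = 12.
det(H) > 0 and tr(H) = -14 < 0, so H is negative definite and the point is a local maximum.

local maximum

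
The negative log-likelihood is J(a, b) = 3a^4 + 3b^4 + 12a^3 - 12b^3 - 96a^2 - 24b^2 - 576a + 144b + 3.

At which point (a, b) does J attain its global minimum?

J(a,b) separates as P(a) + Q(b) + 3, so its minimum is min P + min Q + 3.
P'(a) = 12(a - 4)(a + 3)(a + 4) vanishes at a ∈ {-4, -3, 4}; Q'(b) = 12(b - 3)(b - 2)(b + 2) vanishes at b ∈ {-2, 2, 3}.
Local minima of P (where P''>0): P(-4)=768, P(4)=-2304. Local minima of Q: Q(-2)=-240, Q(3)=135.
So the global minimum of J is P(4) + Q(-2) + 3 = -2304 − 240 + 3 = -2541, attained at (4, -2).

(4, -2)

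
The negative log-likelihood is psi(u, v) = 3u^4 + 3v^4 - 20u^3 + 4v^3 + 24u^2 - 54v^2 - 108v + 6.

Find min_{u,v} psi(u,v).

-581

psi(u,v) separates as P(u) + Q(v) + 6, so its minimum is min P + min Q + 6.
P'(u) = 12u(u - 4)(u - 1) vanishes at u ∈ {0, 1, 4}; Q'(v) = 12(v - 3)(v + 1)(v + 3) vanishes at v ∈ {-3, -1, 3}.
Local minima of P (where P''>0): P(0)=0, P(4)=-128. Local minima of Q: Q(-3)=-27, Q(3)=-459.
So the global minimum of psi is P(4) + Q(3) + 6 = -128 − 459 + 6 = -581, attained at (4, 3).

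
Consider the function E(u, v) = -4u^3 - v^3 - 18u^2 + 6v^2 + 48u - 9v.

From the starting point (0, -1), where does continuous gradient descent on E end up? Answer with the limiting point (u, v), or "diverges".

E is separable, so gradient descent decouples: u follows -∂E/∂u, v follows -∂E/∂v.
∂E/∂u = -12(u - 1)(u + 4); at u=0 this is 48, so u decreases.
∂E/∂v = -3(v - 3)(v - 1); at v=-1 this is -24, so v increases.
u converges to its nearest critical value -4 (a local min of the u-part); v converges to 1. The iterate converges to (-4, 1).

(-4, 1)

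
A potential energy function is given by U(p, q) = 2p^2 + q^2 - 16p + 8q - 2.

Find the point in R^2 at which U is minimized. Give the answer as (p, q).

U(p,q) separates as A(p) + B(q) − 2, so its minimum is min A + min B − 2.
A'(p) = 4p - 16 vanishes at p ∈ {4}; B'(q) = 2q + 8 vanishes at q ∈ {-4}.
Local minima of A (where A''>0): A(4)=-32. Local minima of B: B(-4)=-16.
So the global minimum of U is A(4) + B(-4) − 2 = -32 − 16 − 2 = -50, attained at (4, -4).

(4, -4)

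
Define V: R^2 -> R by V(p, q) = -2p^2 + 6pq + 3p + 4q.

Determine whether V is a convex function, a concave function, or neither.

V is quadratic, so its Hessian is the constant matrix H = [[-4, 6], [6, 0]].
det(H) = -36, tr(H) = -4.
det(H) < 0, so H is indefinite: neither convex nor concave.

neither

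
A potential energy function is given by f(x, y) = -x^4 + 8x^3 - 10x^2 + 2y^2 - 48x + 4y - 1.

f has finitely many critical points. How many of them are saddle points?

2

f separates as a function of x plus a function of y, so ∇f=0 decouples.
∂f/∂x = -4(x - 4)(x - 3)(x + 1) = 0 at x ∈ {-1, 3, 4}; ∂f/∂y = 4(y + 1) = 0 at y ∈ {-1}.
The Hessian is diagonal: diag(f_xx, f_yy). Second derivatives: f_xx(-1)=-80, f_xx(3)=16, f_xx(4)=-20; f_yy(-1)=4.
Saddle points occur where the two diagonal entries have opposite signs: (-1, -1), (4, -1). Count: 2.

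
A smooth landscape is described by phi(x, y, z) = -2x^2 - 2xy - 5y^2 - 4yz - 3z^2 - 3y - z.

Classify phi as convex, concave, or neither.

concave

phi is quadratic, so its Hessian is the constant matrix H = [[-4, -2, 0], [-2, -10, -4], [0, -4, -6]].
Leading principal minors: -4, 36, -152.
Signs alternate −, +, − ⇒ H ≺ 0 ⇒ concave.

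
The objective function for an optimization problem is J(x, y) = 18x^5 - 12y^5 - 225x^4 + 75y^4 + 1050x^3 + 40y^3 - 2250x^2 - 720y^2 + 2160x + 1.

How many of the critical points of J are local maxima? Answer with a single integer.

4

J separates as a function of x plus a function of y, so ∇J=0 decouples.
∂J/∂x = 90(x - 4)(x - 3)(x - 2)(x - 1) = 0 at x ∈ {1, 2, 3, 4}; ∂J/∂y = -60y(y - 4)(y - 3)(y + 2) = 0 at y ∈ {-2, 0, 3, 4}.
The Hessian is diagonal: diag(J_xx, J_yy). Second derivatives: J_xx(1)=-540, J_xx(2)=180, J_xx(3)=-180, J_xx(4)=540; J_yy(-2)=3600, J_yy(0)=-1440, J_yy(3)=900, J_yy(4)=-1440.
Local maxima occur where both diagonal entries negative: (1, 0), (1, 4), (3, 0), (3, 4). Count: 4.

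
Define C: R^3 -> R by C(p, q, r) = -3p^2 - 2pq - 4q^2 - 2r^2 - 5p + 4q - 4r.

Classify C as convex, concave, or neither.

concave

C is quadratic, so its Hessian is the constant matrix H = [[-6, -2, 0], [-2, -8, 0], [0, 0, -4]].
Leading principal minors: -6, 44, -176.
Signs alternate −, +, − ⇒ H ≺ 0 ⇒ concave.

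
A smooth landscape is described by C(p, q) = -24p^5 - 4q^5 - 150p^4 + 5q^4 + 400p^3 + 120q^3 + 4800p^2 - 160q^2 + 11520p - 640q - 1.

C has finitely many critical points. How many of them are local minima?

C separates as a function of p plus a function of q, so ∇C=0 decouples.
∂C/∂p = -120(p - 4)(p + 2)(p + 3)(p + 4) = 0 at p ∈ {-4, -3, -2, 4}; ∂C/∂q = -20(q - 4)(q - 2)(q + 1)(q + 4) = 0 at q ∈ {-4, -1, 2, 4}.
The Hessian is diagonal: diag(C_pp, C_qq). Second derivatives: C_pp(-4)=1920, C_pp(-3)=-840, C_pp(-2)=1440, C_pp(4)=-40320; C_qq(-4)=2880, C_qq(-1)=-900, C_qq(2)=720, C_qq(4)=-1600.
Local minima occur where both diagonal entries positive: (-4, -4), (-4, 2), (-2, -4), (-2, 2). Count: 4.

4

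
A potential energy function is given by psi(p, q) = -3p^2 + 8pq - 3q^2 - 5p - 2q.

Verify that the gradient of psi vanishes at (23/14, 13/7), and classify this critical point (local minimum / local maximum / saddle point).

saddle point

∇psi = (-6p + 8q - 5, 8p - 6q - 2); substituting (23/14, 13/7) gives ∇psi = (0, 0), so (23/14, 13/7) is indeed a critical point.
The Hessian of psi is constant: H = [[-6, 8], [8, -6]].
det(H) = (-6)·(-6) − 8² = -28.
Since det(H) < 0, H is indefinite and the critical point is a saddle point.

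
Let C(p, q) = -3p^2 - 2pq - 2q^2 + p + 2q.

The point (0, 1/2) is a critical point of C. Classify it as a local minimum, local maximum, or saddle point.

The Hessian of C is constant: H = [[-6, -2], [-2, -4]].
det(H) = (-6)·(-4) − (-2)² = 20.
det(H) > 0 and tr(H) = -10 < 0, so H is negative definite and the point is a local maximum.

local maximum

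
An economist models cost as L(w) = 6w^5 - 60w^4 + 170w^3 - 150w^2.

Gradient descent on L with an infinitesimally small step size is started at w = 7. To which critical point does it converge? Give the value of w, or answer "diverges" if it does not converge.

5

L'(w) = 30w(w - 5)(w - 2)(w - 1), so L'(7) = 12600.
Gradient descent moves in the -L' direction, i.e. w is decreasing.
The nearest critical point in that direction is w = 5, where L'' = 1800 > 0 (a local minimum). The iterate converges there.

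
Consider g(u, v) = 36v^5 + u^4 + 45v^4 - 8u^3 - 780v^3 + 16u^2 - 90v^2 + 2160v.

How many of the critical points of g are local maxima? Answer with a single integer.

2

g separates as a function of u plus a function of v, so ∇g=0 decouples.
∂g/∂u = 4u(u - 4)(u - 2) = 0 at u ∈ {0, 2, 4}; ∂g/∂v = 180(v - 3)(v - 1)(v + 1)(v + 4) = 0 at v ∈ {-4, -1, 1, 3}.
The Hessian is diagonal: diag(g_uu, g_vv). Second derivatives: g_uu(0)=32, g_uu(2)=-16, g_uu(4)=32; g_vv(-4)=-18900, g_vv(-1)=4320, g_vv(1)=-3600, g_vv(3)=10080.
Local maxima occur where both diagonal entries negative: (2, -4), (2, 1). Count: 2.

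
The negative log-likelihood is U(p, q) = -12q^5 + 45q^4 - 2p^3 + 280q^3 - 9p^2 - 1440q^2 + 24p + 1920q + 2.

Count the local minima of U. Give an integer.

U separates as a function of p plus a function of q, so ∇U=0 decouples.
∂U/∂p = -6(p - 1)(p + 4) = 0 at p ∈ {-4, 1}; ∂U/∂q = -60(q - 4)(q - 2)(q - 1)(q + 4) = 0 at q ∈ {-4, 1, 2, 4}.
The Hessian is diagonal: diag(U_pp, U_qq). Second derivatives: U_pp(-4)=30, U_pp(1)=-30; U_qq(-4)=14400, U_qq(1)=-900, U_qq(2)=720, U_qq(4)=-2880.
Local minima occur where both diagonal entries positive: (-4, -4), (-4, 2). Count: 2.

2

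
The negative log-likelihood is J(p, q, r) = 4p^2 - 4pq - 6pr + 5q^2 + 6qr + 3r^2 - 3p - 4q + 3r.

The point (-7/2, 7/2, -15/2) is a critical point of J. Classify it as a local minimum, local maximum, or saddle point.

local minimum

The Hessian is constant: H = [[8, -4, -6], [-4, 10, 6], [-6, 6, 6]].
Leading principal minors: Δ₁ = 8, Δ₂ = 64, Δ₃ = 24.
All leading minors are positive, so H is positive definite: a local minimum.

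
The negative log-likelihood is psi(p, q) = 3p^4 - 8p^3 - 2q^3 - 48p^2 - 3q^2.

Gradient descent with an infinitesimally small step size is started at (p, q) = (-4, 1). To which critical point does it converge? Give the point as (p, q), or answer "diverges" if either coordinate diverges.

diverges

psi is separable, so gradient descent decouples: p follows -∂psi/∂p, q follows -∂psi/∂q.
∂psi/∂p = 12p(p - 4)(p + 2); at p=-4 this is -768, so p increases.
∂psi/∂q = -6q(q + 1); at q=1 this is -12, so q increases.
The q-coordinate has no critical point in that direction and runs off to infinity.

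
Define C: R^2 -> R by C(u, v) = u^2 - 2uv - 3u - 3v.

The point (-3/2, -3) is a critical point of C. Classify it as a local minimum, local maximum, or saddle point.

The Hessian of C is constant: H = [[2, -2], [-2, 0]].
det(H) = 2·0 − (-2)² = -4.
Since det(H) < 0, H is indefinite and the critical point is a saddle point.

saddle point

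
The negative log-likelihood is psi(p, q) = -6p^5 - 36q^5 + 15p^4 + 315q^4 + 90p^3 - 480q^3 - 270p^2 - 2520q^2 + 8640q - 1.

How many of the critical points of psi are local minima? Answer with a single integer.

4

psi separates as a function of p plus a function of q, so ∇psi=0 decouples.
∂psi/∂p = -30p(p - 3)(p - 2)(p + 3) = 0 at p ∈ {-3, 0, 2, 3}; ∂psi/∂q = -180(q - 4)(q - 3)(q - 2)(q + 2) = 0 at q ∈ {-2, 2, 3, 4}.
The Hessian is diagonal: diag(psi_pp, psi_qq). Second derivatives: psi_pp(-3)=2700, psi_pp(0)=-540, psi_pp(2)=300, psi_pp(3)=-540; psi_qq(-2)=21600, psi_qq(2)=-1440, psi_qq(3)=900, psi_qq(4)=-2160.
Local minima occur where both diagonal entries positive: (-3, -2), (-3, 3), (2, -2), (2, 3). Count: 4.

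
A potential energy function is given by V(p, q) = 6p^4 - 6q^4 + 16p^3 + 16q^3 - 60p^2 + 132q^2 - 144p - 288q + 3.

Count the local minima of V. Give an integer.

2

V separates as a function of p plus a function of q, so ∇V=0 decouples.
∂V/∂p = 24(p - 2)(p + 1)(p + 3) = 0 at p ∈ {-3, -1, 2}; ∂V/∂q = -24(q - 4)(q - 1)(q + 3) = 0 at q ∈ {-3, 1, 4}.
The Hessian is diagonal: diag(V_pp, V_qq). Second derivatives: V_pp(-3)=240, V_pp(-1)=-144, V_pp(2)=360; V_qq(-3)=-672, V_qq(1)=288, V_qq(4)=-504.
Local minima occur where both diagonal entries positive: (-3, 1), (2, 1). Count: 2.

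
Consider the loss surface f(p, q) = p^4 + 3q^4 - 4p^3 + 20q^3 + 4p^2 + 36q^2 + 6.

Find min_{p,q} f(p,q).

f(p,q) separates as A(p) + B(q) + 6, so its minimum is min A + min B + 6.
A'(p) = 4p(p - 2)(p - 1) vanishes at p ∈ {0, 1, 2}; B'(q) = 12q(q + 2)(q + 3) vanishes at q ∈ {-3, -2, 0}.
Local minima of A (where A''>0): A(0)=0, A(2)=0. Local minima of B: B(-3)=27, B(0)=0.
So the global minimum of f is A(0) + B(0) + 6 = 0 + 0 + 6 = 6, attained at (0, 0).

6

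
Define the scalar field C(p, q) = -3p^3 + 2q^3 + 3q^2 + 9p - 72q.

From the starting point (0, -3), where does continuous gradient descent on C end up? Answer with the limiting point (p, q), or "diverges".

C is separable, so gradient descent decouples: p follows -∂C/∂p, q follows -∂C/∂q.
∂C/∂p = -9(p - 1)(p + 1); at p=0 this is 9, so p decreases.
∂C/∂q = 6(q - 3)(q + 4); at q=-3 this is -36, so q increases.
p converges to its nearest critical value -1 (a local min of the p-part); q converges to 3. The iterate converges to (-1, 3).

(-1, 3)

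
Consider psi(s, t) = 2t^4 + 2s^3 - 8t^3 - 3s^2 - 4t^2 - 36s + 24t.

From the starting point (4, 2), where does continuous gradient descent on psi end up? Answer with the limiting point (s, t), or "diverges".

psi is separable, so gradient descent decouples: s follows -∂psi/∂s, t follows -∂psi/∂t.
∂psi/∂s = 6(s - 3)(s + 2); at s=4 this is 36, so s decreases.
∂psi/∂t = 8(t - 3)(t - 1)(t + 1); at t=2 this is -24, so t increases.
s converges to its nearest critical value 3 (a local min of the s-part); t converges to 3. The iterate converges to (3, 3).

(3, 3)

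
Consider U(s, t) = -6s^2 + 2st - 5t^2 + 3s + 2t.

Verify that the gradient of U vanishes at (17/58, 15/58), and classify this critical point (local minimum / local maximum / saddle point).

∇U = (-12s + 2t + 3, 2s - 10t + 2); substituting (17/58, 15/58) gives ∇U = (0, 0), so (17/58, 15/58) is indeed a critical point.
The Hessian of U is constant: H = [[-12, 2], [2, -10]].
det(H) = (-12)·(-10) − 2² = 116.
det(H) > 0 and tr(H) = -22 < 0, so H is negative definite and the point is a local maximum.

local maximum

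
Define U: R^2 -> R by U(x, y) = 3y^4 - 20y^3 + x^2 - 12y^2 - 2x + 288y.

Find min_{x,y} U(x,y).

U(x,y) separates as P(x) + Q(y), so its minimum is min P + min Q.
P'(x) = 2x - 2 vanishes at x ∈ {1}; Q'(y) = 12(y - 4)(y - 3)(y + 2) vanishes at y ∈ {-2, 3, 4}.
Local minima of P (where P''>0): P(1)=-1. Local minima of Q: Q(-2)=-416, Q(4)=448.
So the global minimum of U is P(1) + Q(-2) = -1 − 416 = -417, attained at (1, -2).

-417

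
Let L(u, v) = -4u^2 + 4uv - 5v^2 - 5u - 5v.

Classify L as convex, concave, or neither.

concave

L is quadratic, so its Hessian is the constant matrix H = [[-8, 4], [4, -10]].
det(H) = 64, tr(H) = -18.
det(H) > 0 and tr(H) < 0, so H is negative definite everywhere: concave.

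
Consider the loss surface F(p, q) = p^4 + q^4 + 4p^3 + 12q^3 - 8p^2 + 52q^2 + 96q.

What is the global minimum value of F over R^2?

-192

F(p,q) separates as A(p) + B(q), so its minimum is min A + min B.
A'(p) = 4p(p - 1)(p + 4) vanishes at p ∈ {-4, 0, 1}; B'(q) = 4(q + 2)(q + 3)(q + 4) vanishes at q ∈ {-4, -3, -2}.
Local minima of A (where A''>0): A(-4)=-128, A(1)=-3. Local minima of B: B(-4)=-64, B(-2)=-64.
So the global minimum of F is A(-4) + B(-4) = -128 − 64 = -192, attained at (-4, -4).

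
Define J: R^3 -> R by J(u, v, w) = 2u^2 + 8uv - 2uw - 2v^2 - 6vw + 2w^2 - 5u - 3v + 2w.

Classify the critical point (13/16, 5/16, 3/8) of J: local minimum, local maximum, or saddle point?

The Hessian is constant: H = [[4, 8, -2], [8, -4, -6], [-2, -6, 4]].
Leading principal minors: Δ₁ = 4, Δ₂ = -80, Δ₃ = -256.
The minors fit neither the all-positive nor the alternating-sign pattern, so H is indefinite: a saddle point.

saddle point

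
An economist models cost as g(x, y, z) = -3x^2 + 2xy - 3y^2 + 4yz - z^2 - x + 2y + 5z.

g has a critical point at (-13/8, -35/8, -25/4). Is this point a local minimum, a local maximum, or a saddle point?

saddle point

The Hessian is constant: H = [[-6, 2, 0], [2, -6, 4], [0, 4, -2]].
Leading principal minors: Δ₁ = -6, Δ₂ = 32, Δ₃ = 32.
The minors fit neither the all-positive nor the alternating-sign pattern, so H is indefinite: a saddle point.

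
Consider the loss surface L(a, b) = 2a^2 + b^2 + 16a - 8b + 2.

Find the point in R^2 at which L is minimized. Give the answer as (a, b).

(-4, 4)

L(a,b) separates as P(a) + Q(b) + 2, so its minimum is min P + min Q + 2.
P'(a) = 4a + 16 vanishes at a ∈ {-4}; Q'(b) = 2b - 8 vanishes at b ∈ {4}.
Local minima of P (where P''>0): P(-4)=-32. Local minima of Q: Q(4)=-16.
So the global minimum of L is P(-4) + Q(4) + 2 = -32 − 16 + 2 = -46, attained at (-4, 4).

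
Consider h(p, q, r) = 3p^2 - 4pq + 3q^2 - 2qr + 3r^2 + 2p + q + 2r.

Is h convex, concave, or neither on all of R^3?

convex

h is quadratic, so its Hessian is the constant matrix H = [[6, -4, 0], [-4, 6, -2], [0, -2, 6]].
Leading principal minors: 6, 20, 96.
All positive ⇒ H ≻ 0 ⇒ convex.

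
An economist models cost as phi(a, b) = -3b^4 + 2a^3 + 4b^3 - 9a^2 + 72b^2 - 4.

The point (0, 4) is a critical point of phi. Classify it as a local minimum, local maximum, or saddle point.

local maximum

The mixed partial ∂²phi/∂a∂b is 0, so the Hessian at any point is diag(phi_aa, phi_bb) = diag(6(2a - 3), 12(-3b^2 + 2b + 12)).
At (0, 4): H = diag(-18, -336).
Both eigenvalues are negative, so H is negative definite: a local maximum.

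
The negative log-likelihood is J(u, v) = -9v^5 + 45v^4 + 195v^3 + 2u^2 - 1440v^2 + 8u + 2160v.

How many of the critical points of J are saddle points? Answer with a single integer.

2

J separates as a function of u plus a function of v, so ∇J=0 decouples.
∂J/∂u = 4(u + 2) = 0 at u ∈ {-2}; ∂J/∂v = -45(v - 4)(v - 3)(v - 1)(v + 4) = 0 at v ∈ {-4, 1, 3, 4}.
The Hessian is diagonal: diag(J_uu, J_vv). Second derivatives: J_uu(-2)=4; J_vv(-4)=12600, J_vv(1)=-1350, J_vv(3)=630, J_vv(4)=-1080.
Saddle points occur where the two diagonal entries have opposite signs: (-2, 1), (-2, 4). Count: 2.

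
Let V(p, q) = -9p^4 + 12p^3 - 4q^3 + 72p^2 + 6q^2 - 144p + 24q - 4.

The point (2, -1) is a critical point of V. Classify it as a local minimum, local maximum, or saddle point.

The mixed partial ∂²V/∂p∂q is 0, so the Hessian at any point is diag(V_pp, V_qq) = diag(36(-3p^2 + 2p + 4), 12(-2q + 1)).
At (2, -1): H = diag(-144, 36).
The eigenvalues have opposite signs, so H is indefinite: a saddle point.

saddle point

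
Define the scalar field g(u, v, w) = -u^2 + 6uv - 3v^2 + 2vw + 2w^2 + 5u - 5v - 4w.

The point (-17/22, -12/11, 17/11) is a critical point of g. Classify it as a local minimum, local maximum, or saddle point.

The Hessian is constant: H = [[-2, 6, 0], [6, -6, 2], [0, 2, 4]].
Leading principal minors: Δ₁ = -2, Δ₂ = -24, Δ₃ = -88.
The minors fit neither the all-positive nor the alternating-sign pattern, so H is indefinite: a saddle point.

saddle point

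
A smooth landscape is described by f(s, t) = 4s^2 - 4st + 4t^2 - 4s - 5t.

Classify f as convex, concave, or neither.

convex

f is quadratic, so its Hessian is the constant matrix H = [[8, -4], [-4, 8]].
det(H) = 48, tr(H) = 16.
det(H) > 0 and tr(H) > 0, so H is positive definite everywhere: convex.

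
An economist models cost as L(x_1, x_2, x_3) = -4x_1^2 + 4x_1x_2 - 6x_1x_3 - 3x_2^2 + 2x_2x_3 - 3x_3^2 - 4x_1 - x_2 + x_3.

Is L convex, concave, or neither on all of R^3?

L is quadratic, so its Hessian is the constant matrix H = [[-8, 4, -6], [4, -6, 2], [-6, 2, -6]].
Leading principal minors: -8, 32, -40.
Signs alternate −, +, − ⇒ H ≺ 0 ⇒ concave.

concave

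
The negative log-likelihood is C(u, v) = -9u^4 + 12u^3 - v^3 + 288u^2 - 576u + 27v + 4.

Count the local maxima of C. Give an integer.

C separates as a function of u plus a function of v, so ∇C=0 decouples.
∂C/∂u = -36(u - 4)(u - 1)(u + 4) = 0 at u ∈ {-4, 1, 4}; ∂C/∂v = -3(v - 3)(v + 3) = 0 at v ∈ {-3, 3}.
The Hessian is diagonal: diag(C_uu, C_vv). Second derivatives: C_uu(-4)=-1440, C_uu(1)=540, C_uu(4)=-864; C_vv(-3)=18, C_vv(3)=-18.
Local maxima occur where both diagonal entries negative: (-4, 3), (4, 3). Count: 2.

2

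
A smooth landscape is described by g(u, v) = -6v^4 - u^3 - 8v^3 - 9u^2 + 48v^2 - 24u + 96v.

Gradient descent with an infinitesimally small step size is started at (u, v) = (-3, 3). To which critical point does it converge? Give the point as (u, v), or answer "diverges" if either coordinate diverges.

diverges

g is separable, so gradient descent decouples: u follows -∂g/∂u, v follows -∂g/∂v.
∂g/∂u = -3(u + 2)(u + 4); at u=-3 this is 3, so u decreases.
∂g/∂v = -24(v - 2)(v + 1)(v + 2); at v=3 this is -480, so v increases.
The v-coordinate has no critical point in that direction and runs off to infinity.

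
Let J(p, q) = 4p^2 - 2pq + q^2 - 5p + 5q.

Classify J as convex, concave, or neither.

convex

J is quadratic, so its Hessian is the constant matrix H = [[8, -2], [-2, 2]].
det(H) = 12, tr(H) = 10.
det(H) > 0 and tr(H) > 0, so H is positive definite everywhere: convex.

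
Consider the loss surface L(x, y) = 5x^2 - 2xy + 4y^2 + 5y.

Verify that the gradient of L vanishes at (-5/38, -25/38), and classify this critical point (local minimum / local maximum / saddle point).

∇L = (10x - 2y, -2x + 8y + 5); substituting (-5/38, -25/38) gives ∇L = (0, 0), so (-5/38, -25/38) is indeed a critical point.
The Hessian of L is constant: H = [[10, -2], [-2, 8]].
det(H) = 10·8 − (-2)² = 76.
det(H) > 0 and tr(H) = 18 > 0, so H is positive definite and the point is a local minimum.

local minimum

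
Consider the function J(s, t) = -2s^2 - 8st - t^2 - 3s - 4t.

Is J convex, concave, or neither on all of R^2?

neither

J is quadratic, so its Hessian is the constant matrix H = [[-4, -8], [-8, -2]].
det(H) = -56, tr(H) = -6.
det(H) < 0, so H is indefinite: neither convex nor concave.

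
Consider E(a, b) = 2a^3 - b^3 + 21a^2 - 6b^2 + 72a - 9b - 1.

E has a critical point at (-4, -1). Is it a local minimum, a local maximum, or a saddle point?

local maximum

The mixed partial ∂²E/∂a∂b is 0, so the Hessian at any point is diag(E_aa, E_bb) = diag(6(2a + 7), -6(b + 2)).
At (-4, -1): H = diag(-6, -6).
Both eigenvalues are negative, so H is negative definite: a local maximum.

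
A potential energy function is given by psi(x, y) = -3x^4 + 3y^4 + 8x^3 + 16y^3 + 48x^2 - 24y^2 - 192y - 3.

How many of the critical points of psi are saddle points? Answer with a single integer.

psi separates as a function of x plus a function of y, so ∇psi=0 decouples.
∂psi/∂x = -12x(x - 4)(x + 2) = 0 at x ∈ {-2, 0, 4}; ∂psi/∂y = 12(y - 2)(y + 2)(y + 4) = 0 at y ∈ {-4, -2, 2}.
The Hessian is diagonal: diag(psi_xx, psi_yy). Second derivatives: psi_xx(-2)=-144, psi_xx(0)=96, psi_xx(4)=-288; psi_yy(-4)=144, psi_yy(-2)=-96, psi_yy(2)=288.
Saddle points occur where the two diagonal entries have opposite signs: (-2, -4), (-2, 2), (0, -2), (4, -4), (4, 2). Count: 5.

5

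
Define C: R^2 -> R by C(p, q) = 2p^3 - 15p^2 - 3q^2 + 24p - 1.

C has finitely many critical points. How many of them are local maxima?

1

C separates as a function of p plus a function of q, so ∇C=0 decouples.
∂C/∂p = 6(p - 4)(p - 1) = 0 at p ∈ {1, 4}; ∂C/∂q = -6q = 0 at q ∈ {0}.
The Hessian is diagonal: diag(C_pp, C_qq). Second derivatives: C_pp(1)=-18, C_pp(4)=18; C_qq(0)=-6.
Local maxima occur where both diagonal entries negative: (1, 0). Count: 1.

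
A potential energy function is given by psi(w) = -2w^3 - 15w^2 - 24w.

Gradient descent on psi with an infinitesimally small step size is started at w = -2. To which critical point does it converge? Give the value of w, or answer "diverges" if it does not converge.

psi'(w) = -6(w + 1)(w + 4), so psi'(-2) = 12.
Gradient descent moves in the -psi' direction, i.e. w is decreasing.
The nearest critical point in that direction is w = -4, where psi'' = 18 > 0 (a local minimum). The iterate converges there.

-4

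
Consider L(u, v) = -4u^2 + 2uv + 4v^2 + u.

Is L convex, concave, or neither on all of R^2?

neither

L is quadratic, so its Hessian is the constant matrix H = [[-8, 2], [2, 8]].
det(H) = -68, tr(H) = 0.
det(H) < 0, so H is indefinite: neither convex nor concave.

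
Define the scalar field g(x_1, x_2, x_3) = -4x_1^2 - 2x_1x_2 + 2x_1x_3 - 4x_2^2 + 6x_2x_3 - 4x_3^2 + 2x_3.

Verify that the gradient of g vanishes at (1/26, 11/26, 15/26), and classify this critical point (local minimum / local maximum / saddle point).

∇g = (-8x_1 - 2x_2 + 2x_3, -2x_1 - 8x_2 + 6x_3, 2x_1 + 6x_2 - 8x_3 + 2); substituting (1/26, 11/26, 15/26) gives ∇g = (0, 0, 0), so (1/26, 11/26, 15/26) is indeed a critical point.
The Hessian is constant: H = [[-8, -2, 2], [-2, -8, 6], [2, 6, -8]].
Leading principal minors: Δ₁ = -8, Δ₂ = 60, Δ₃ = -208.
The minors alternate sign starting negative (−, +, −), so H is negative definite: a local maximum.

local maximum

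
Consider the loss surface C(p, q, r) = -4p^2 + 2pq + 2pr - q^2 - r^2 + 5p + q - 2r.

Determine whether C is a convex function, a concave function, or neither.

C is quadratic, so its Hessian is the constant matrix H = [[-8, 2, 2], [2, -2, 0], [2, 0, -2]].
Leading principal minors: -8, 12, -16.
Signs alternate −, +, − ⇒ H ≺ 0 ⇒ concave.

concave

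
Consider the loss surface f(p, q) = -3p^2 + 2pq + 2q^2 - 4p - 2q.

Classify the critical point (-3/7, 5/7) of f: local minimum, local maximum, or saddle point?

The Hessian of f is constant: H = [[-6, 2], [2, 4]].
det(H) = (-6)·4 − 2² = -28.
Since det(H) < 0, H is indefinite and the critical point is a saddle point.

saddle point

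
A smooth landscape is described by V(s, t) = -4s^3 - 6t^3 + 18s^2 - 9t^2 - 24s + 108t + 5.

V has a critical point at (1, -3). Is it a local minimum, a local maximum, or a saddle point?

local minimum

The mixed partial ∂²V/∂s∂t is 0, so the Hessian at any point is diag(V_ss, V_tt) = diag(12(-2s + 3), -18(2t + 1)).
At (1, -3): H = diag(12, 90).
Both eigenvalues are positive, so H is positive definite: a local minimum.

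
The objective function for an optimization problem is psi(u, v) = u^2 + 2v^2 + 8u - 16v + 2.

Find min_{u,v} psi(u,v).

psi(u,v) separates as P(u) + Q(v) + 2, so its minimum is min P + min Q + 2.
P'(u) = 2u + 8 vanishes at u ∈ {-4}; Q'(v) = 4v - 16 vanishes at v ∈ {4}.
Local minima of P (where P''>0): P(-4)=-16. Local minima of Q: Q(4)=-32.
So the global minimum of psi is P(-4) + Q(4) + 2 = -16 − 32 + 2 = -46, attained at (-4, 4).

-46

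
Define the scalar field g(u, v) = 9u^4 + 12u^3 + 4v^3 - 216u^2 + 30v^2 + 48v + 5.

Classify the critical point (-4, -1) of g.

local minimum

The mixed partial ∂²g/∂u∂v is 0, so the Hessian at any point is diag(g_uu, g_vv) = diag(36(3u^2 + 2u - 12), 12(2v + 5)).
At (-4, -1): H = diag(1008, 36).
Both eigenvalues are positive, so H is positive definite: a local minimum.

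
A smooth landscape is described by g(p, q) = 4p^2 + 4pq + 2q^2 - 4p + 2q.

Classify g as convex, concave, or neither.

convex

g is quadratic, so its Hessian is the constant matrix H = [[8, 4], [4, 4]].
det(H) = 16, tr(H) = 12.
det(H) > 0 and tr(H) > 0, so H is positive definite everywhere: convex.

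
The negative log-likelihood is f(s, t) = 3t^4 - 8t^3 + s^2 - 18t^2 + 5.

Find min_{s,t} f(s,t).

f(s,t) separates as P(s) + Q(t) + 5, so its minimum is min P + min Q + 5.
P'(s) = 2s vanishes at s ∈ {0}; Q'(t) = 12t(t - 3)(t + 1) vanishes at t ∈ {-1, 0, 3}.
Local minima of P (where P''>0): P(0)=0. Local minima of Q: Q(-1)=-7, Q(3)=-135.
So the global minimum of f is P(0) + Q(3) + 5 = 0 − 135 + 5 = -130, attained at (0, 3).

-130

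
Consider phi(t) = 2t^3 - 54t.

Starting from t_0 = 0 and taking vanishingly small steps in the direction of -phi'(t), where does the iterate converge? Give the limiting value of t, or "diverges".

3

phi'(t) = 6(t - 3)(t + 3), so phi'(0) = -54.
Gradient descent moves in the -phi' direction, i.e. t is increasing.
The nearest critical point in that direction is t = 3, where phi'' = 36 > 0 (a local minimum). The iterate converges there.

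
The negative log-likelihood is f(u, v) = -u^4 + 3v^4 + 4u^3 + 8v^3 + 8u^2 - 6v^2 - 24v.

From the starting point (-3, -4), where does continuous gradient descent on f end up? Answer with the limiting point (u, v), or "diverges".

diverges

f is separable, so gradient descent decouples: u follows -∂f/∂u, v follows -∂f/∂v.
∂f/∂u = -4u(u - 4)(u + 1); at u=-3 this is 168, so u decreases.
∂f/∂v = 12(v - 1)(v + 1)(v + 2); at v=-4 this is -360, so v increases.
The u-coordinate has no critical point in that direction and runs off to infinity.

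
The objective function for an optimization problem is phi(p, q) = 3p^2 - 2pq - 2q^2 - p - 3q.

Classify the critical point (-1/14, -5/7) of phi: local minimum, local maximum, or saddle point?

saddle point

The Hessian of phi is constant: H = [[6, -2], [-2, -4]].
det(H) = 6·(-4) − (-2)² = -28.
Since det(H) < 0, H is indefinite and the critical point is a saddle point.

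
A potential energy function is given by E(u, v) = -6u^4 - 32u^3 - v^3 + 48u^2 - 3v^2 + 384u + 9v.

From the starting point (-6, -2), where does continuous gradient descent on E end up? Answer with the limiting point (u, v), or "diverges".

E is separable, so gradient descent decouples: u follows -∂E/∂u, v follows -∂E/∂v.
∂E/∂u = -24(u - 2)(u + 2)(u + 4); at u=-6 this is 1536, so u decreases.
∂E/∂v = -3(v - 1)(v + 3); at v=-2 this is 9, so v decreases.
The u-coordinate has no critical point in that direction and runs off to infinity.

diverges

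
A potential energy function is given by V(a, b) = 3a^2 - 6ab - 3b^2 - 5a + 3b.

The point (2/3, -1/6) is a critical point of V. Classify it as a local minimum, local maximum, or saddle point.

The Hessian of V is constant: H = [[6, -6], [-6, -6]].
det(H) = 6·(-6) − (-6)² = -72.
Since det(H) < 0, H is indefinite and the critical point is a saddle point.

saddle point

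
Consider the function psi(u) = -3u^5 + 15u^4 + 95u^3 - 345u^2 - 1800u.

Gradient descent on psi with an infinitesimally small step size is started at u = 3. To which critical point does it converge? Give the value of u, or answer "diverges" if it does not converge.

4

psi'(u) = -15(u - 5)(u - 4)(u + 2)(u + 3), so psi'(3) = -900.
Gradient descent moves in the -psi' direction, i.e. u is increasing.
The nearest critical point in that direction is u = 4, where psi'' = 630 > 0 (a local minimum). The iterate converges there.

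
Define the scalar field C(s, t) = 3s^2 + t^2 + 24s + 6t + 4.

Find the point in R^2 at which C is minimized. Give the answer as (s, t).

C(s,t) separates as P(s) + Q(t) + 4, so its minimum is min P + min Q + 4.
P'(s) = 6s + 24 vanishes at s ∈ {-4}; Q'(t) = 2(t + 3) vanishes at t ∈ {-3}.
Local minima of P (where P''>0): P(-4)=-48. Local minima of Q: Q(-3)=-9.
So the global minimum of C is P(-4) + Q(-3) + 4 = -48 − 9 + 4 = -53, attained at (-4, -3).

(-4, -3)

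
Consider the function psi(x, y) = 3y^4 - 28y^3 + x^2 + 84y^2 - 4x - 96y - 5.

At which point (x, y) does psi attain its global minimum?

psi(x,y) separates as P(x) + Q(y) − 5, so its minimum is min P + min Q − 5.
P'(x) = 2x - 4 vanishes at x ∈ {2}; Q'(y) = 12(y - 4)(y - 2)(y - 1) vanishes at y ∈ {1, 2, 4}.
Local minima of P (where P''>0): P(2)=-4. Local minima of Q: Q(1)=-37, Q(4)=-64.
So the global minimum of psi is P(2) + Q(4) − 5 = -4 − 64 − 5 = -73, attained at (2, 4).

(2, 4)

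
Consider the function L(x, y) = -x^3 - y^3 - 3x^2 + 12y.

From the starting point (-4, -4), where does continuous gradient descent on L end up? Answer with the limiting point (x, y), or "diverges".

(-2, -2)

L is separable, so gradient descent decouples: x follows -∂L/∂x, y follows -∂L/∂y.
∂L/∂x = -3x(x + 2); at x=-4 this is -24, so x increases.
∂L/∂y = -3(y - 2)(y + 2); at y=-4 this is -36, so y increases.
x converges to its nearest critical value -2 (a local min of the x-part); y converges to -2. The iterate converges to (-2, -2).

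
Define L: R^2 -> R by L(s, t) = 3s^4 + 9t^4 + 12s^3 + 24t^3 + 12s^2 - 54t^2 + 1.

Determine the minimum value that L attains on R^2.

-404

L(s,t) separates as P(s) + Q(t) + 1, so its minimum is min P + min Q + 1.
P'(s) = 12s(s + 1)(s + 2) vanishes at s ∈ {-2, -1, 0}; Q'(t) = 36t(t - 1)(t + 3) vanishes at t ∈ {-3, 0, 1}.
Local minima of P (where P''>0): P(-2)=0, P(0)=0. Local minima of Q: Q(-3)=-405, Q(1)=-21.
So the global minimum of L is P(-2) + Q(-3) + 1 = 0 − 405 + 1 = -404, attained at (-2, -3).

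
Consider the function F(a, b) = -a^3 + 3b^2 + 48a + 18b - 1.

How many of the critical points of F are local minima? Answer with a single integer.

1

F separates as a function of a plus a function of b, so ∇F=0 decouples.
∂F/∂a = -3(a - 4)(a + 4) = 0 at a ∈ {-4, 4}; ∂F/∂b = 6(b + 3) = 0 at b ∈ {-3}.
The Hessian is diagonal: diag(F_aa, F_bb). Second derivatives: F_aa(-4)=24, F_aa(4)=-24; F_bb(-3)=6.
Local minima occur where both diagonal entries positive: (-4, -3). Count: 1.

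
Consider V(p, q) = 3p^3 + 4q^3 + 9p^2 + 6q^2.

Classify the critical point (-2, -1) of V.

local maximum

The mixed partial ∂²V/∂p∂q is 0, so the Hessian at any point is diag(V_pp, V_qq) = diag(18(p + 1), 12(2q + 1)).
At (-2, -1): H = diag(-18, -12).
Both eigenvalues are negative, so H is negative definite: a local maximum.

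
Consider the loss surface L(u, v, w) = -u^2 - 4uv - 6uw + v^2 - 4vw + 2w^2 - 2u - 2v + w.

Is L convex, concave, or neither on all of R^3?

neither

L is quadratic, so its Hessian is the constant matrix H = [[-2, -4, -6], [-4, 2, -4], [-6, -4, 4]].
Leading principal minors: -2, -20, -312.
Neither pattern holds ⇒ H is indefinite ⇒ neither convex nor concave.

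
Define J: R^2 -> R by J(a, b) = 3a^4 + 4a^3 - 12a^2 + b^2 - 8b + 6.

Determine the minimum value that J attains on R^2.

-42

J(a,b) separates as P(a) + Q(b) + 6, so its minimum is min P + min Q + 6.
P'(a) = 12a(a - 1)(a + 2) vanishes at a ∈ {-2, 0, 1}; Q'(b) = 2b - 8 vanishes at b ∈ {4}.
Local minima of P (where P''>0): P(-2)=-32, P(1)=-5. Local minima of Q: Q(4)=-16.
So the global minimum of J is P(-2) + Q(4) + 6 = -32 − 16 + 6 = -42, attained at (-2, 4).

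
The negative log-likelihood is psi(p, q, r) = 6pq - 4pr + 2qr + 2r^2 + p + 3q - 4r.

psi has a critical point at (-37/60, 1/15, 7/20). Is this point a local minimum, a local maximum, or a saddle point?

saddle point

The Hessian is constant: H = [[0, 6, -4], [6, 0, 2], [-4, 2, 4]].
Leading principal minors: Δ₁ = 0, Δ₂ = -36, Δ₃ = -240.
The minors fit neither the all-positive nor the alternating-sign pattern, so H is indefinite: a saddle point.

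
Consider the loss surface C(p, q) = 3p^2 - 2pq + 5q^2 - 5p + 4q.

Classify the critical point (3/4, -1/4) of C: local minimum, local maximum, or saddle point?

The Hessian of C is constant: H = [[6, -2], [-2, 10]].
det(H) = 6·10 − (-2)² = 56.
det(H) > 0 and tr(H) = 16 > 0, so H is positive definite and the point is a local minimum.

local minimum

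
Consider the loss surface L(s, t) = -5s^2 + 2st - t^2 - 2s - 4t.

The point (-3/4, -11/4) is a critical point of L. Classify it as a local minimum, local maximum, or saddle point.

local maximum

The Hessian of L is constant: H = [[-10, 2], [2, -2]].
det(H) = (-10)·(-2) − 2² = 16.
det(H) > 0 and tr(H) = -12 < 0, so H is negative definite and the point is a local maximum.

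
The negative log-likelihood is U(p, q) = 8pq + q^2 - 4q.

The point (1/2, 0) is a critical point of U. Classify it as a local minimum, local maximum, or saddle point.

saddle point

The Hessian of U is constant: H = [[0, 8], [8, 2]].
det(H) = 0·2 − 8² = -64.
Since det(H) < 0, H is indefinite and the critical point is a saddle point.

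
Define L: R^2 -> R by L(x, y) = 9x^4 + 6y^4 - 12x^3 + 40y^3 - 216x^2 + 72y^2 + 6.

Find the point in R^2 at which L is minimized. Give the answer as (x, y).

L(x,y) separates as P(x) + Q(y) + 6, so its minimum is min P + min Q + 6.
P'(x) = 36x(x - 4)(x + 3) vanishes at x ∈ {-3, 0, 4}; Q'(y) = 24y(y + 2)(y + 3) vanishes at y ∈ {-3, -2, 0}.
Local minima of P (where P''>0): P(-3)=-891, P(4)=-1920. Local minima of Q: Q(-3)=54, Q(0)=0.
So the global minimum of L is P(4) + Q(0) + 6 = -1920 + 0 + 6 = -1914, attained at (4, 0).

(4, 0)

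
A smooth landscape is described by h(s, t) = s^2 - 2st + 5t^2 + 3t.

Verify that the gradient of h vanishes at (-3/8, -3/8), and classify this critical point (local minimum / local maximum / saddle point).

∇h = (2s - 2t, -2s + 10t + 3); substituting (-3/8, -3/8) gives ∇h = (0, 0), so (-3/8, -3/8) is indeed a critical point.
The Hessian of h is constant: H = [[2, -2], [-2, 10]].
det(H) = 2·10 − (-2)² = 16.
det(H) > 0 and tr(H) = 12 > 0, so H is positive definite and the point is a local minimum.

local minimum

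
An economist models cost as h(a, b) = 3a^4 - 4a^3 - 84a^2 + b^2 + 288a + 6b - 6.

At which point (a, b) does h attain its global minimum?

h(a,b) separates as P(a) + Q(b) − 6, so its minimum is min P + min Q − 6.
P'(a) = 12(a - 3)(a - 2)(a + 4) vanishes at a ∈ {-4, 2, 3}; Q'(b) = 2b + 6 vanishes at b ∈ {-3}.
Local minima of P (where P''>0): P(-4)=-1472, P(3)=243. Local minima of Q: Q(-3)=-9.
So the global minimum of h is P(-4) + Q(-3) − 6 = -1472 − 9 − 6 = -1487, attained at (-4, -3).

(-4, -3)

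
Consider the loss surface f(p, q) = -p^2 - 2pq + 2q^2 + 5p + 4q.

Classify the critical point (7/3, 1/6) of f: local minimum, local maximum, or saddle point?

saddle point

The Hessian of f is constant: H = [[-2, -2], [-2, 4]].
det(H) = (-2)·4 − (-2)² = -12.
Since det(H) < 0, H is indefinite and the critical point is a saddle point.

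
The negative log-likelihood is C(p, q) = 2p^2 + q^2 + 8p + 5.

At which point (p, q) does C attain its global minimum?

C(p,q) separates as A(p) + B(q) + 5, so its minimum is min A + min B + 5.
A'(p) = 4p + 8 vanishes at p ∈ {-2}; B'(q) = 2q vanishes at q ∈ {0}.
Local minima of A (where A''>0): A(-2)=-8. Local minima of B: B(0)=0.
So the global minimum of C is A(-2) + B(0) + 5 = -8 + 0 + 5 = -3, attained at (-2, 0).

(-2, 0)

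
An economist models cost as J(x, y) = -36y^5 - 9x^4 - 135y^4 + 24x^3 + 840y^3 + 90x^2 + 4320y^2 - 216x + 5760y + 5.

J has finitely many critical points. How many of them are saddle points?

6

J separates as a function of x plus a function of y, so ∇J=0 decouples.
∂J/∂x = -36(x - 3)(x - 1)(x + 2) = 0 at x ∈ {-2, 1, 3}; ∂J/∂y = -180(y - 4)(y + 1)(y + 2)(y + 4) = 0 at y ∈ {-4, -2, -1, 4}.
The Hessian is diagonal: diag(J_xx, J_yy). Second derivatives: J_xx(-2)=-540, J_xx(1)=216, J_xx(3)=-360; J_yy(-4)=8640, J_yy(-2)=-2160, J_yy(-1)=2700, J_yy(4)=-43200.
Saddle points occur where the two diagonal entries have opposite signs: (-2, -4), (-2, -1), (1, -2), (1, 4), (3, -4), (3, -1). Count: 6.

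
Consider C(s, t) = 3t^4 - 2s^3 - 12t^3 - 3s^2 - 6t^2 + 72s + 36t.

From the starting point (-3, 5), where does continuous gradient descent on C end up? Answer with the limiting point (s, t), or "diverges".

C is separable, so gradient descent decouples: s follows -∂C/∂s, t follows -∂C/∂t.
∂C/∂s = -6(s - 3)(s + 4); at s=-3 this is 36, so s decreases.
∂C/∂t = 12(t - 3)(t - 1)(t + 1); at t=5 this is 576, so t decreases.
s converges to its nearest critical value -4 (a local min of the s-part); t converges to 3. The iterate converges to (-4, 3).

(-4, 3)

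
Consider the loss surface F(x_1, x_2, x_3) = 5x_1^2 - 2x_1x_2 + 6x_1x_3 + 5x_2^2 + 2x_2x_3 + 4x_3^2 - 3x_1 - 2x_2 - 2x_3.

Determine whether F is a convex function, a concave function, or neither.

convex

F is quadratic, so its Hessian is the constant matrix H = [[10, -2, 6], [-2, 10, 2], [6, 2, 8]].
Leading principal minors: 10, 96, 320.
All positive ⇒ H ≻ 0 ⇒ convex.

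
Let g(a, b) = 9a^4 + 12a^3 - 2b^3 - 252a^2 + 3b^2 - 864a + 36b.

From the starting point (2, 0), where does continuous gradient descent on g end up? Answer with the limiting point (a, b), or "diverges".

(4, -2)

g is separable, so gradient descent decouples: a follows -∂g/∂a, b follows -∂g/∂b.
∂g/∂a = 36(a - 4)(a + 2)(a + 3); at a=2 this is -1440, so a increases.
∂g/∂b = -6(b - 3)(b + 2); at b=0 this is 36, so b decreases.
a converges to its nearest critical value 4 (a local min of the a-part); b converges to -2. The iterate converges to (4, -2).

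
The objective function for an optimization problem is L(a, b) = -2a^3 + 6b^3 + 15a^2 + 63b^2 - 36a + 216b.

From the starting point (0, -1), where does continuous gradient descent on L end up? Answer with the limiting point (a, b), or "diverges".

L is separable, so gradient descent decouples: a follows -∂L/∂a, b follows -∂L/∂b.
∂L/∂a = -6(a - 3)(a - 2); at a=0 this is -36, so a increases.
∂L/∂b = 18(b + 3)(b + 4); at b=-1 this is 108, so b decreases.
a converges to its nearest critical value 2 (a local min of the a-part); b converges to -3. The iterate converges to (2, -3).

(2, -3)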